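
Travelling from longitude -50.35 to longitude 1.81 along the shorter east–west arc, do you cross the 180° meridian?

No

Signed shortest Δλ = ((1.81 − -50.35 + 180) mod 360) − 180 = 52.16°.
Going east by 52.16° from -50.35° reaches +1.81° without touching 180°.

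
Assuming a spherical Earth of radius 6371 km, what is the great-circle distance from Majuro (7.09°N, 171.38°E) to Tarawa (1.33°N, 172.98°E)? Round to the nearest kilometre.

665 km

Δλ = 172.98 − 171.38 = 1.60°.
Δφ = 1.33 − 7.09 = -5.76°.
a = sin²(Δφ/2) + cos φ₁ · cos φ₂ · sin²(Δλ/2) = 0.002718.
c = 2·atan2(√a, √(1−a)) = 0.10431 rad → d = 6371·c ≈ 664.59 km.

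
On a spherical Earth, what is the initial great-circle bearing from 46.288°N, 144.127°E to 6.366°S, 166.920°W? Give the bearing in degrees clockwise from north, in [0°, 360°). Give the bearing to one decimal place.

126.2°

Δλ = -166.920 − 144.127 = -311.047°; wrapped into (−180°, 180°]: 48.953°.
θ = atan2( sin Δλ · cos φ₂ , cos φ₁ · sin φ₂ − sin φ₁ · cos φ₂ · cos Δλ )
  = atan2(0.74952, -0.54836) = 126.190° → normalised to [0°, 360°): 126.190°.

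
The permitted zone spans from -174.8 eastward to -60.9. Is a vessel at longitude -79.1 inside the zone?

Band width going east from -174.8° to -60.9°: ((-60.9 − -174.8) mod 360) = 113.9°.
Offset of -79.1° east of the west edge: ((-79.1 − -174.8) mod 360) = 95.7°.
95.7° ≤ 113.9° ⇒ inside.

Yes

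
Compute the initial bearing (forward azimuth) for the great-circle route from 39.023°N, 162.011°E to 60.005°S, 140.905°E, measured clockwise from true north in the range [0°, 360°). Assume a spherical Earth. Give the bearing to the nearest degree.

Δλ = 140.905 − 162.011 = -21.106°.
θ = atan2( sin Δλ · cos φ₂ , cos φ₁ · sin φ₂ − sin φ₁ · cos φ₂ · cos Δλ )
  = atan2(-0.18002, -0.96650) = -169.449° → normalised to [0°, 360°): 190.551°.

191°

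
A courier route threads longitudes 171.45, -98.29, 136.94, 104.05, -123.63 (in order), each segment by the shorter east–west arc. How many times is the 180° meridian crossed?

Leg 1: +171.45° → -98.29°, shortest Δλ = 90.26° (east) — crosses 180°.
Leg 2: -98.29° → +136.94°, shortest Δλ = -124.77° (west) — crosses 180°.
Leg 3: +136.94° → +104.05°, shortest Δλ = -32.89° (west) — does not cross 180°.
Leg 4: +104.05° → -123.63°, shortest Δλ = 132.32° (east) — crosses 180°.
Total crossings: 3.

3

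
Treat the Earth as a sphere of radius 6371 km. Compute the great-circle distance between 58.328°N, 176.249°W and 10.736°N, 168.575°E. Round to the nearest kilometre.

Δλ = 168.575 − -176.249 = 344.824°; wrapped into (−180°, 180°]: -15.176°.
Δφ = 10.736 − 58.328 = -47.592°.
a = sin²(Δφ/2) + cos φ₁ · cos φ₂ · sin²(Δλ/2) = 0.171792.
c = 2·atan2(√a, √(1−a)) = 0.85474 rad → d = 6371·c ≈ 5445.54 km.

5446 km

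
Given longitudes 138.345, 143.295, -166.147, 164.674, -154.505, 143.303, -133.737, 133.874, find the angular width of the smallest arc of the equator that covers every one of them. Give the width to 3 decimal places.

92.389°

Sort the longitudes: -166.147°, -154.505°, -133.737°, +133.874°, +138.345°, +143.295°, +143.303°, +164.674°.
Eastward gaps between consecutive values (wrapping around): 11.642°, 20.768°, 267.611°, 4.471°, 4.950°, 0.008°, 21.371°, 29.179°.
Largest gap = 267.611° ⇒ minimal covering band is its complement: 360° − 267.611° = 92.389°.
Band runs from +133.874° eastward to -133.737°, crossing the antimeridian.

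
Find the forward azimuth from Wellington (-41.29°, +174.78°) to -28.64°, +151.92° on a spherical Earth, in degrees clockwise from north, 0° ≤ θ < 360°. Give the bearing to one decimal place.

Δλ = 151.92 − 174.78 = -22.86°.
θ = atan2( sin Δλ · cos φ₂ , cos φ₁ · sin φ₂ − sin φ₁ · cos φ₂ · cos Δλ )
  = atan2(-0.34095, 0.17351) = -63.029° → normalised to [0°, 360°): 296.971°.

297.0°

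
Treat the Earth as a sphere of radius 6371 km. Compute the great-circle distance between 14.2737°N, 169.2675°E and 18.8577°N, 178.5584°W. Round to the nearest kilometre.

Δλ = -178.5584 − 169.2675 = -347.8259°; wrapped into (−180°, 180°]: 12.1741°.
Δφ = 18.8577 − 14.2737 = 4.5840°.
a = sin²(Δφ/2) + cos φ₁ · cos φ₂ · sin²(Δλ/2) = 0.011912.
c = 2·atan2(√a, √(1−a)) = 0.21872 rad → d = 6371·c ≈ 1393.45 km.

1393 km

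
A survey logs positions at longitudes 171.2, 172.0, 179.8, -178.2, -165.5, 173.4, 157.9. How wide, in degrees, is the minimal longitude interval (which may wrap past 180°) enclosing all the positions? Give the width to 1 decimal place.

Sort the longitudes: -178.2°, -165.5°, +157.9°, +171.2°, +172.0°, +173.4°, +179.8°.
Eastward gaps between consecutive values (wrapping around): 12.7°, 323.4°, 13.3°, 0.8°, 1.4°, 6.4°, 2.0°.
Largest gap = 323.4° ⇒ minimal covering band is its complement: 360° − 323.4° = 36.6°.
Band runs from +157.9° eastward to -165.5°, crossing the antimeridian.

36.6°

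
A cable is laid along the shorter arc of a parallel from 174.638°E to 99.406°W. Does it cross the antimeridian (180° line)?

Naïve |-99.406 − 174.638| = 274.044° > 180°, so the shorter arc goes the other way round — across 180°.
Signed shortest Δλ = ((-99.406 − 174.638 + 180) mod 360) − 180 = 85.956°.
Going east by 85.956° from +174.638° passes through 180° before reaching -99.406°.

Yes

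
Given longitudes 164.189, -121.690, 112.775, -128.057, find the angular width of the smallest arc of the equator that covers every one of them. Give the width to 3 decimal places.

125.535°

Sort the longitudes: -128.057°, -121.690°, +112.775°, +164.189°.
Eastward gaps between consecutive values (wrapping around): 6.367°, 234.465°, 51.414°, 67.754°.
Largest gap = 234.465° ⇒ minimal covering band is its complement: 360° − 234.465° = 125.535°.
Band runs from +112.775° eastward to -121.690°, crossing the antimeridian.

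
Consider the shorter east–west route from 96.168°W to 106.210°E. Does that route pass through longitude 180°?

Yes

Naïve |106.210 − -96.168| = 202.378° > 180°, so the shorter arc goes the other way round — across 180°.
Signed shortest Δλ = ((106.210 − -96.168 + 180) mod 360) − 180 = -157.622°.
Going west by 157.622° from -96.168° passes through 180° before reaching +106.210°.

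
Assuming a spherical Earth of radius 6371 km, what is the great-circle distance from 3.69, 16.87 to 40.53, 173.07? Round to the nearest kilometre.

14534 km

Δλ = 173.07 − 16.87 = 156.20°.
Δφ = 40.53 − 3.69 = 36.84°.
a = sin²(Δφ/2) + cos φ₁ · cos φ₂ · sin²(Δλ/2) = 0.826082.
c = 2·atan2(√a, √(1−a)) = 2.28123 rad → d = 6371·c ≈ 14533.74 km.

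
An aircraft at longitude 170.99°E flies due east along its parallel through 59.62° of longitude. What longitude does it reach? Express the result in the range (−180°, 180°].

129.39°W

Start at +170.99°; shift +59.62° → +230.61°.
+230.61° lies outside (−180°, 180°]; subtract 360° → -129.39°.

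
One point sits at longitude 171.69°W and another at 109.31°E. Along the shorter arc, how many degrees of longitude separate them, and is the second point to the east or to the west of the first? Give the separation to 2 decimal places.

79.00° west

Raw difference: 109.31 − -171.69 = 281.0°.
Normalise into (−180°, 180°]: 281.0° − 360° = -79.0°.
Negative ⇒ the second point lies to the west; separation 79.00°.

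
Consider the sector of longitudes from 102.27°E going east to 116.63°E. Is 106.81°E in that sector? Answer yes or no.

Yes

Band width going east from +102.27° to +116.63°: ((116.63 − 102.27) mod 360) = 14.36°.
Offset of +106.81° east of the west edge: ((106.81 − 102.27) mod 360) = 4.54°.
4.54° ≤ 14.36° ⇒ inside.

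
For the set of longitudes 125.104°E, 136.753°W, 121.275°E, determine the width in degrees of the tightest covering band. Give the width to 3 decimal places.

Sort the longitudes: -136.753°, +121.275°, +125.104°.
Eastward gaps between consecutive values (wrapping around): 258.028°, 3.829°, 98.143°.
Largest gap = 258.028° ⇒ minimal covering band is its complement: 360° − 258.028° = 101.972°.
Band runs from +121.275° eastward to -136.753°, crossing the antimeridian.

101.972°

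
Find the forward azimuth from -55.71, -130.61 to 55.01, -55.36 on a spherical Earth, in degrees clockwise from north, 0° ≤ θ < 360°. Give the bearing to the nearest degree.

Δλ = -55.36 − -130.61 = 75.25°.
θ = atan2( sin Δλ · cos φ₂ , cos φ₁ · sin φ₂ − sin φ₁ · cos φ₂ · cos Δλ )
  = atan2(0.55454, 0.58217) = 43.607° → normalised to [0°, 360°): 43.607°.

44°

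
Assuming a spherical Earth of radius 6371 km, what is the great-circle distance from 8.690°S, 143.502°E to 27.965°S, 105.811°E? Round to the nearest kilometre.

Δλ = 105.811 − 143.502 = -37.691°.
Δφ = -27.965 − -8.690 = -19.275°.
a = sin²(Δφ/2) + cos φ₁ · cos φ₂ · sin²(Δλ/2) = 0.119126.
c = 2·atan2(√a, √(1−a)) = 0.70479 rad → d = 6371·c ≈ 4490.22 km.

4490 km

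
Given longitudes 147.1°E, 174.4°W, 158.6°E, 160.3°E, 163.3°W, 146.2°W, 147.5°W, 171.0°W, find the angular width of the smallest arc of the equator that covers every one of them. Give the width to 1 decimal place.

66.7°

Sort the longitudes: -174.4°, -171.0°, -163.3°, -147.5°, -146.2°, +147.1°, +158.6°, +160.3°.
Eastward gaps between consecutive values (wrapping around): 3.4°, 7.7°, 15.8°, 1.3°, 293.3°, 11.5°, 1.7°, 25.3°.
Largest gap = 293.3° ⇒ minimal covering band is its complement: 360° − 293.3° = 66.7°.
Band runs from +147.1° eastward to -146.2°, crossing the antimeridian.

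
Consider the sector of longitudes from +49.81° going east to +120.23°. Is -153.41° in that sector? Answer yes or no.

No

Band width going east from +49.81° to +120.23°: ((120.23 − 49.81) mod 360) = 70.42°.
Offset of -153.41° east of the west edge: ((-153.41 − 49.81) mod 360) = 156.78°.
156.78° > 70.42° ⇒ outside.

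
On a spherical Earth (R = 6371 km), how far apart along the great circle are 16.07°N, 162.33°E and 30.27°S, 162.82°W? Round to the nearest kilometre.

6362 km

Δλ = -162.82 − 162.33 = -325.15°; wrapped into (−180°, 180°]: 34.85°.
Δφ = -30.27 − 16.07 = -46.34°.
a = sin²(Δφ/2) + cos φ₁ · cos φ₂ · sin²(Δλ/2) = 0.229233.
c = 2·atan2(√a, √(1−a)) = 0.99854 rad → d = 6371·c ≈ 6361.67 km.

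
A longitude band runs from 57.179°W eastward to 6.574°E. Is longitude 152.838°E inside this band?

No

Band width going east from -57.179° to +6.574°: ((6.574 − -57.179) mod 360) = 63.753°.
Offset of +152.838° east of the west edge: ((152.838 − -57.179) mod 360) = 210.017°.
210.017° > 63.753° ⇒ outside.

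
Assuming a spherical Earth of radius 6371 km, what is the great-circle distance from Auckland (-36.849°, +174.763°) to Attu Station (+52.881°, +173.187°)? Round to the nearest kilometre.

9979 km

Δλ = 173.187 − 174.763 = -1.576°.
Δφ = 52.881 − -36.849 = 89.730°.
a = sin²(Δφ/2) + cos φ₁ · cos φ₂ · sin²(Δλ/2) = 0.497735.
c = 2·atan2(√a, √(1−a)) = 1.56627 rad → d = 6371·c ≈ 9978.68 km.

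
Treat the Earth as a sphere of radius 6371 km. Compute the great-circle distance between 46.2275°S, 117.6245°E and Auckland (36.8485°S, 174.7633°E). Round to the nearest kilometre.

Δλ = 174.7633 − 117.6245 = 57.1388°.
Δφ = -36.8485 − -46.2275 = 9.3790°.
a = sin²(Δφ/2) + cos φ₁ · cos φ₂ · sin²(Δλ/2) = 0.133289.
c = 2·atan2(√a, √(1−a)) = 0.74745 rad → d = 6371·c ≈ 4762.03 km.

4762 km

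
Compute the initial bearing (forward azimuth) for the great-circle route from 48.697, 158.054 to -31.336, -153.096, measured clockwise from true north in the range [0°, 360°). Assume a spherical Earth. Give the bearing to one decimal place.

Δλ = -153.096 − 158.054 = -311.150°; wrapped into (−180°, 180°]: 48.850°.
θ = atan2( sin Δλ · cos φ₂ , cos φ₁ · sin φ₂ − sin φ₁ · cos φ₂ · cos Δλ )
  = atan2(0.64315, -0.76548) = 139.963° → normalised to [0°, 360°): 139.963°.

140.0°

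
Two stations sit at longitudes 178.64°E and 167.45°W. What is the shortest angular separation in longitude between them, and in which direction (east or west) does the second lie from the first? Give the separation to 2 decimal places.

13.91° east

Raw difference: -167.45 − 178.64 = -346.09°.
Normalise into (−180°, 180°]: -346.09° + 360° = 13.91°.
Positive ⇒ the second point lies to the east; separation 13.91°.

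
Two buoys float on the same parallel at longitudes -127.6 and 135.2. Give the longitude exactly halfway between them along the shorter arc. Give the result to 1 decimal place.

-176.2°

Signed shortest Δλ from -127.6° to +135.2° is -97.2°.
Midpoint longitude = -127.6° + (-97.2°)/2 = -127.6° − 48.6° = -176.2°.
(The naïve average (-127.6 + +135.2)/2 = 3.8° is on the wrong side of the globe.)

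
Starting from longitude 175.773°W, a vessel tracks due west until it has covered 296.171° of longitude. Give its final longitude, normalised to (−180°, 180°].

111.944°W

Start at -175.773°; shift −296.171° → -471.944°.
-471.944° lies outside (−180°, 180°]; add 360° → -111.944°.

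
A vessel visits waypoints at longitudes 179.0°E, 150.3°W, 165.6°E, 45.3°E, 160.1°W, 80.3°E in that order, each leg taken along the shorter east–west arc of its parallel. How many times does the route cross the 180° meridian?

Leg 1: +179.0° → -150.3°, shortest Δλ = 30.7° (east) — crosses 180°.
Leg 2: -150.3° → +165.6°, shortest Δλ = -44.1° (west) — crosses 180°.
Leg 3: +165.6° → +45.3°, shortest Δλ = -120.3° (west) — does not cross 180°.
Leg 4: +45.3° → -160.1°, shortest Δλ = 154.6° (east) — crosses 180°.
Leg 5: -160.1° → +80.3°, shortest Δλ = -119.6° (west) — crosses 180°.
Total crossings: 4.

4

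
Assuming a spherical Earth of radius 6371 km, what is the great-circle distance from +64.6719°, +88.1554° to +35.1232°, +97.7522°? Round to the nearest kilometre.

3348 km

Δλ = 97.7522 − 88.1554 = 9.5968°.
Δφ = 35.1232 − 64.6719 = -29.5487°.
a = sin²(Δφ/2) + cos φ₁ · cos φ₂ · sin²(Δλ/2) = 0.067480.
c = 2·atan2(√a, √(1−a)) = 0.52557 rad → d = 6371·c ≈ 3348.38 km.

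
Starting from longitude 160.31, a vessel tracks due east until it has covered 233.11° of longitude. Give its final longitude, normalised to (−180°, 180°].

Start at +160.31°; shift +233.11° → +393.42°.
+393.42° lies outside (−180°, 180°]; subtract 360° → +33.42°.

+33.42°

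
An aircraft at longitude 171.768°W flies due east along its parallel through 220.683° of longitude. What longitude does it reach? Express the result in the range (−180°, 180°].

Start at -171.768°; shift +220.683° → +48.915°.
+48.915° already lies in (−180°, 180°].

48.915°E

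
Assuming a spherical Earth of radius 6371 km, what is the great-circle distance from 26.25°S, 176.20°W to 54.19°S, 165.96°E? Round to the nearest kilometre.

Δλ = 165.96 − -176.20 = 342.16°; wrapped into (−180°, 180°]: -17.84°.
Δφ = -54.19 − -26.25 = -27.94°.
a = sin²(Δφ/2) + cos φ₁ · cos φ₂ · sin²(Δλ/2) = 0.070897.
c = 2·atan2(√a, √(1−a)) = 0.53903 rad → d = 6371·c ≈ 3434.17 km.

3434 km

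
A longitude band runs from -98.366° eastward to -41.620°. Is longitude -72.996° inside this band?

Band width going east from -98.366° to -41.620°: ((-41.620 − -98.366) mod 360) = 56.746°.
Offset of -72.996° east of the west edge: ((-72.996 − -98.366) mod 360) = 25.370°.
25.370° ≤ 56.746° ⇒ inside.

Yes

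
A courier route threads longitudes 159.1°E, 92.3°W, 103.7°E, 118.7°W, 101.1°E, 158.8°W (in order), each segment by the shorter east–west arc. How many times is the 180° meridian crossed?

5

Leg 1: +159.1° → -92.3°, shortest Δλ = 108.6° (east) — crosses 180°.
Leg 2: -92.3° → +103.7°, shortest Δλ = -164.0° (west) — crosses 180°.
Leg 3: +103.7° → -118.7°, shortest Δλ = 137.6° (east) — crosses 180°.
Leg 4: -118.7° → +101.1°, shortest Δλ = -140.2° (west) — crosses 180°.
Leg 5: +101.1° → -158.8°, shortest Δλ = 100.1° (east) — crosses 180°.
Total crossings: 5.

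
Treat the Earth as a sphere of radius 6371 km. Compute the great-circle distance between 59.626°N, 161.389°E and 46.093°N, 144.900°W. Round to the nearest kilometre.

Δλ = -144.900 − 161.389 = -306.289°; wrapped into (−180°, 180°]: 53.711°.
Δφ = 46.093 − 59.626 = -13.533°.
a = sin²(Δφ/2) + cos φ₁ · cos φ₂ · sin²(Δλ/2) = 0.085441.
c = 2·atan2(√a, √(1−a)) = 0.59327 rad → d = 6371·c ≈ 3779.72 km.

3780 km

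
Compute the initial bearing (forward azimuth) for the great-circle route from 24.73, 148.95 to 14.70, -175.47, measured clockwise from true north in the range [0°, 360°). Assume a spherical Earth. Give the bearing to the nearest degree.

100°

Δλ = -175.47 − 148.95 = -324.42°; wrapped into (−180°, 180°]: 35.58°.
θ = atan2( sin Δλ · cos φ₂ , cos φ₁ · sin φ₂ − sin φ₁ · cos φ₂ · cos Δλ )
  = atan2(0.56279, -0.09862) = 99.939° → normalised to [0°, 360°): 99.939°.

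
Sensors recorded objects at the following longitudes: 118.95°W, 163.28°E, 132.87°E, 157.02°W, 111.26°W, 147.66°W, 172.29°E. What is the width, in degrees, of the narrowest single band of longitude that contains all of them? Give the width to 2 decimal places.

115.87°

Sort the longitudes: -157.02°, -147.66°, -118.95°, -111.26°, +132.87°, +163.28°, +172.29°.
Eastward gaps between consecutive values (wrapping around): 9.36°, 28.71°, 7.69°, 244.13°, 30.41°, 9.01°, 30.69°.
Largest gap = 244.13° ⇒ minimal covering band is its complement: 360° − 244.13° = 115.87°.
Band runs from +132.87° eastward to -111.26°, crossing the antimeridian.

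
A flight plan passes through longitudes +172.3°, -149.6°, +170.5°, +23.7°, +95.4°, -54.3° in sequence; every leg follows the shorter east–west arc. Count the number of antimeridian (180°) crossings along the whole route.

2

Leg 1: +172.3° → -149.6°, shortest Δλ = 38.1° (east) — crosses 180°.
Leg 2: -149.6° → +170.5°, shortest Δλ = -39.9° (west) — crosses 180°.
Leg 3: +170.5° → +23.7°, shortest Δλ = -146.8° (west) — does not cross 180°.
Leg 4: +23.7° → +95.4°, shortest Δλ = 71.7° (east) — does not cross 180°.
Leg 5: +95.4° → -54.3°, shortest Δλ = -149.7° (west) — does not cross 180°.
Total crossings: 2.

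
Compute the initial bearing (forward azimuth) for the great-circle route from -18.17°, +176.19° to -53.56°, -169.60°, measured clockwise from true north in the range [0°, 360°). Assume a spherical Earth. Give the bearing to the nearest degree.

166°

Δλ = -169.60 − 176.19 = -345.79°; wrapped into (−180°, 180°]: 14.21°.
θ = atan2( sin Δλ · cos φ₂ , cos φ₁ · sin φ₂ − sin φ₁ · cos φ₂ · cos Δλ )
  = atan2(0.14581, -0.58481) = 166.000° → normalised to [0°, 360°): 166.000°.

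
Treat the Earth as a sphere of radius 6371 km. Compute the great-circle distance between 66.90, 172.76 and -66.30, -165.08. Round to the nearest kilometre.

14914 km

Δλ = -165.08 − 172.76 = -337.84°; wrapped into (−180°, 180°]: 22.16°.
Δφ = -66.30 − 66.90 = -133.20°.
a = sin²(Δφ/2) + cos φ₁ · cos φ₂ · sin²(Δλ/2) = 0.848098.
c = 2·atan2(√a, √(1−a)) = 2.34088 rad → d = 6371·c ≈ 14913.75 km.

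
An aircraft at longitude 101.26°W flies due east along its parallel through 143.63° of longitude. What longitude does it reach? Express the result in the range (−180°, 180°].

Start at -101.26°; shift +143.63° → +42.37°.
+42.37° already lies in (−180°, 180°].

42.37°E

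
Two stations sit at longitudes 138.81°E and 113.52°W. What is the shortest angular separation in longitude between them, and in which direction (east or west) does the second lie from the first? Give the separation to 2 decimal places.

Raw difference: -113.52 − 138.81 = -252.33°.
Normalise into (−180°, 180°]: -252.33° + 360° = 107.67°.
Positive ⇒ the second point lies to the east; separation 107.67°.

107.67° east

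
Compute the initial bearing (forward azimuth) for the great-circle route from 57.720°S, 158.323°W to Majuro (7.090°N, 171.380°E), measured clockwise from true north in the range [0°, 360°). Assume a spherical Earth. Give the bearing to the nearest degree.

328°

Δλ = 171.380 − -158.323 = 329.703°; wrapped into (−180°, 180°]: -30.297°.
θ = atan2( sin Δλ · cos φ₂ , cos φ₁ · sin φ₂ − sin φ₁ · cos φ₂ · cos Δλ )
  = atan2(-0.50062, 0.79031) = -32.352° → normalised to [0°, 360°): 327.648°.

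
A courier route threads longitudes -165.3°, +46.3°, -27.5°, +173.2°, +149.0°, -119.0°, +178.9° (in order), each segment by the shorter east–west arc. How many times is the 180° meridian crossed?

4

Leg 1: -165.3° → +46.3°, shortest Δλ = -148.4° (west) — crosses 180°.
Leg 2: +46.3° → -27.5°, shortest Δλ = -73.8° (west) — does not cross 180°.
Leg 3: -27.5° → +173.2°, shortest Δλ = -159.3° (west) — crosses 180°.
Leg 4: +173.2° → +149.0°, shortest Δλ = -24.2° (west) — does not cross 180°.
Leg 5: +149.0° → -119.0°, shortest Δλ = 92.0° (east) — crosses 180°.
Leg 6: -119.0° → +178.9°, shortest Δλ = -62.1° (west) — crosses 180°.
Total crossings: 4.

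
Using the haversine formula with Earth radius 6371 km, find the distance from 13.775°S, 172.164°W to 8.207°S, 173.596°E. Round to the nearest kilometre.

1672 km

Δλ = 173.596 − -172.164 = 345.760°; wrapped into (−180°, 180°]: -14.240°.
Δφ = -8.207 − -13.775 = 5.568°.
a = sin²(Δφ/2) + cos φ₁ · cos φ₂ · sin²(Δλ/2) = 0.017128.
c = 2·atan2(√a, √(1−a)) = 0.26250 rad → d = 6371·c ≈ 1672.37 km.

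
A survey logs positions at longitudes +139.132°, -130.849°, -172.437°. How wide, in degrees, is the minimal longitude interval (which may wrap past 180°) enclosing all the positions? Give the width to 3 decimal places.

Sort the longitudes: -172.437°, -130.849°, +139.132°.
Eastward gaps between consecutive values (wrapping around): 41.588°, 269.981°, 48.431°.
Largest gap = 269.981° ⇒ minimal covering band is its complement: 360° − 269.981° = 90.019°.
Band runs from +139.132° eastward to -130.849°, crossing the antimeridian.

90.019°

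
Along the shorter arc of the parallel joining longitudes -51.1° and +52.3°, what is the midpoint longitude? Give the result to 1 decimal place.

+0.6°

Signed shortest Δλ from -51.1° to +52.3° is +103.4°.
Midpoint longitude = -51.1° + (+103.4°)/2 = -51.1° + 51.7° = +0.6°.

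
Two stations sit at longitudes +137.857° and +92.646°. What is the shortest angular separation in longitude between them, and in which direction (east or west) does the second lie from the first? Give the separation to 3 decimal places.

Raw difference: 92.646 − 137.857 = -45.211°.
Normalise into (−180°, 180°]: -45.211° stays -45.211°.
Negative ⇒ the second point lies to the west; separation 45.211°.

45.211° west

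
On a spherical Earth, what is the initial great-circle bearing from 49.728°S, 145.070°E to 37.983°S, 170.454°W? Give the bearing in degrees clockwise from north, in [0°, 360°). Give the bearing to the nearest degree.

Δλ = -170.454 − 145.070 = -315.524°; wrapped into (−180°, 180°]: 44.476°.
θ = atan2( sin Δλ · cos φ₂ , cos φ₁ · sin φ₂ − sin φ₁ · cos φ₂ · cos Δλ )
  = atan2(0.55222, 0.03129) = 86.757° → normalised to [0°, 360°): 86.757°.

87°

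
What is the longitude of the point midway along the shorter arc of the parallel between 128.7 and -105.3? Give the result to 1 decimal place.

Signed shortest Δλ from +128.7° to -105.3° is +126.0°.
Midpoint longitude = +128.7° + (+126.0°)/2 = +128.7° + 63.0° = +191.7°.
Normalise into (−180°, 180°]: -168.3°.
(The naïve average (+128.7 + -105.3)/2 = 11.7° is on the wrong side of the globe.)

-168.3°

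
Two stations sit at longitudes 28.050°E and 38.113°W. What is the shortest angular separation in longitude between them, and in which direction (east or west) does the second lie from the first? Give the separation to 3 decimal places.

Raw difference: -38.113 − 28.050 = -66.163°.
Normalise into (−180°, 180°]: -66.163° stays -66.163°.
Negative ⇒ the second point lies to the west; separation 66.163°.

66.163° west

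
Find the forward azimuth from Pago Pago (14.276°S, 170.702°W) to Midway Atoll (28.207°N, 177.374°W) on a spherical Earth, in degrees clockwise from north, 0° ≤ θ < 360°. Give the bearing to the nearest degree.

351°

Δλ = -177.374 − -170.702 = -6.672°.
θ = atan2( sin Δλ · cos φ₂ , cos φ₁ · sin φ₂ − sin φ₁ · cos φ₂ · cos Δλ )
  = atan2(-0.10239, 0.67390) = -8.639° → normalised to [0°, 360°): 351.361°.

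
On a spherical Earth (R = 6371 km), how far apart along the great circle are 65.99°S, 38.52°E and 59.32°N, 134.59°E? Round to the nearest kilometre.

15996 km

Δλ = 134.59 − 38.52 = 96.07°.
Δφ = 59.32 − -65.99 = 125.31°.
a = sin²(Δφ/2) + cos φ₁ · cos φ₂ · sin²(Δλ/2) = 0.903785.
c = 2·atan2(√a, √(1−a)) = 2.51082 rad → d = 6371·c ≈ 15996.41 km.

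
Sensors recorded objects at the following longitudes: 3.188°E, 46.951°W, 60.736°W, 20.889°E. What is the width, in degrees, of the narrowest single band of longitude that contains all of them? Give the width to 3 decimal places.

81.625°

Sort the longitudes: -60.736°, -46.951°, +3.188°, +20.889°.
Eastward gaps between consecutive values (wrapping around): 13.785°, 50.139°, 17.701°, 278.375°.
Largest gap = 278.375° ⇒ minimal covering band is its complement: 360° − 278.375° = 81.625°.
Band runs from -60.736° eastward to +20.889°.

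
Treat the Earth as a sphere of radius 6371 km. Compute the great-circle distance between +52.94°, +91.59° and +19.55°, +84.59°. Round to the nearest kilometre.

3762 km

Δλ = 84.59 − 91.59 = -7.00°.
Δφ = 19.55 − 52.94 = -33.39°.
a = sin²(Δφ/2) + cos φ₁ · cos φ₂ · sin²(Δλ/2) = 0.084645.
c = 2·atan2(√a, √(1−a)) = 0.59041 rad → d = 6371·c ≈ 3761.52 km.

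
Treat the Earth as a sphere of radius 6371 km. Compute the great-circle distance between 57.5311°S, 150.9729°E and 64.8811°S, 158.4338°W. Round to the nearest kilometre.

2746 km

Δλ = -158.4338 − 150.9729 = -309.4067°; wrapped into (−180°, 180°]: 50.5933°.
Δφ = -64.8811 − -57.5311 = -7.3500°.
a = sin²(Δφ/2) + cos φ₁ · cos φ₂ · sin²(Δλ/2) = 0.045718.
c = 2·atan2(√a, √(1−a)) = 0.43096 rad → d = 6371·c ≈ 2745.68 km.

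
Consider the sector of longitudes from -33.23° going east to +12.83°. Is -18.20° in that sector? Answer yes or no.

Band width going east from -33.23° to +12.83°: ((12.83 − -33.23) mod 360) = 46.06°.
Offset of -18.20° east of the west edge: ((-18.20 − -33.23) mod 360) = 15.03°.
15.03° ≤ 46.06° ⇒ inside.

Yes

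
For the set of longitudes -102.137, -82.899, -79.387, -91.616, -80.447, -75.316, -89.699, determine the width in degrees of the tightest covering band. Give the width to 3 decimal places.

26.821°

Sort the longitudes: -102.137°, -91.616°, -89.699°, -82.899°, -80.447°, -79.387°, -75.316°.
Eastward gaps between consecutive values (wrapping around): 10.521°, 1.917°, 6.800°, 2.452°, 1.060°, 4.071°, 333.179°.
Largest gap = 333.179° ⇒ minimal covering band is its complement: 360° − 333.179° = 26.821°.
Band runs from -102.137° eastward to -75.316°.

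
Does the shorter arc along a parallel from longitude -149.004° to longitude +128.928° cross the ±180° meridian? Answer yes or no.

Naïve |128.928 − -149.004| = 277.932° > 180°, so the shorter arc goes the other way round — across 180°.
Signed shortest Δλ = ((128.928 − -149.004 + 180) mod 360) − 180 = -82.068°.
Going west by 82.068° from -149.004° passes through 180° before reaching +128.928°.

Yes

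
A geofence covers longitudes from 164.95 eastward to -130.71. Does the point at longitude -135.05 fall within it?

Yes

Band width going east from +164.95° to -130.71°: ((-130.71 − 164.95) mod 360) = 64.34°.
Offset of -135.05° east of the west edge: ((-135.05 − 164.95) mod 360) = 60.00°.
60.00° ≤ 64.34° ⇒ inside.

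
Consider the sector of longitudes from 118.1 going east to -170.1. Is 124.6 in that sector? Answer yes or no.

Yes

Band width going east from +118.1° to -170.1°: ((-170.1 − 118.1) mod 360) = 71.8°.
Offset of +124.6° east of the west edge: ((124.6 − 118.1) mod 360) = 6.5°.
6.5° ≤ 71.8° ⇒ inside.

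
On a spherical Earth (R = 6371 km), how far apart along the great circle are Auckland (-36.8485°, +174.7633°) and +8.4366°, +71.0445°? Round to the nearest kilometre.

Δλ = 71.0445 − 174.7633 = -103.7188°.
Δφ = 8.4366 − -36.8485 = 45.2851°.
a = sin²(Δφ/2) + cos φ₁ · cos φ₂ · sin²(Δλ/2) = 0.637855.
c = 2·atan2(√a, √(1−a)) = 1.85012 rad → d = 6371·c ≈ 11787.14 km.

11787 km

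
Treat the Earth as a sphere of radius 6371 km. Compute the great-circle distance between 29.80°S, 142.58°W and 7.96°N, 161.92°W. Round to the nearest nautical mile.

Δλ = -161.92 − -142.58 = -19.34°.
Δφ = 7.96 − -29.80 = 37.76°.
a = sin²(Δφ/2) + cos φ₁ · cos φ₂ · sin²(Δλ/2) = 0.128957.
c = 2·atan2(√a, √(1−a)) = 0.73462 rad → d = 6371·c ≈ 4680.25 km ≈ 2527.14 nmi.

2527 nmi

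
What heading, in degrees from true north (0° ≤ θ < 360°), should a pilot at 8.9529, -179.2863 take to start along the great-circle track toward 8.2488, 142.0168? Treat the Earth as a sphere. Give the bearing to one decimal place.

272.0°

Δλ = 142.0168 − -179.2863 = 321.3031°; wrapped into (−180°, 180°]: -38.6969°.
θ = atan2( sin Δλ · cos φ₂ , cos φ₁ · sin φ₂ − sin φ₁ · cos φ₂ · cos Δλ )
  = atan2(-0.61873, 0.02152) = -88.008° → normalised to [0°, 360°): 271.992°.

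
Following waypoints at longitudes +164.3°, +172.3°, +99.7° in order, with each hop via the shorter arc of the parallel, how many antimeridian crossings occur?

Leg 1: +164.3° → +172.3°, shortest Δλ = 8.0° (east) — does not cross 180°.
Leg 2: +172.3° → +99.7°, shortest Δλ = -72.6° (west) — does not cross 180°.
Total crossings: 0.

0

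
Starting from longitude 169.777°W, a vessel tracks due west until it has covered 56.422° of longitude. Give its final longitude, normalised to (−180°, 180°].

Start at -169.777°; shift −56.422° → -226.199°.
-226.199° lies outside (−180°, 180°]; add 360° → +133.801°.

133.801°E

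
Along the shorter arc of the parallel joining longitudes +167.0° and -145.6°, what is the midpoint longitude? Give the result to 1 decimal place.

Signed shortest Δλ from +167.0° to -145.6° is +47.4°.
Midpoint longitude = +167.0° + (+47.4°)/2 = +167.0° + 23.7° = +190.7°.
Normalise into (−180°, 180°]: -169.3°.
(The naïve average (+167.0 + -145.6)/2 = 10.7° is on the wrong side of the globe.)

-169.3°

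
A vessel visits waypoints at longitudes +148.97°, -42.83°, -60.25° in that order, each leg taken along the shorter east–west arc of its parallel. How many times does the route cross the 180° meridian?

Leg 1: +148.97° → -42.83°, shortest Δλ = 168.2° (east) — crosses 180°.
Leg 2: -42.83° → -60.25°, shortest Δλ = -17.42° (west) — does not cross 180°.
Total crossings: 1.

1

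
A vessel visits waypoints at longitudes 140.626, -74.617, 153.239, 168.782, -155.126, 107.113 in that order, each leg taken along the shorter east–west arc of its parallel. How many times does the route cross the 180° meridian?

4

Leg 1: +140.626° → -74.617°, shortest Δλ = 144.757° (east) — crosses 180°.
Leg 2: -74.617° → +153.239°, shortest Δλ = -132.144° (west) — crosses 180°.
Leg 3: +153.239° → +168.782°, shortest Δλ = 15.543° (east) — does not cross 180°.
Leg 4: +168.782° → -155.126°, shortest Δλ = 36.092° (east) — crosses 180°.
Leg 5: -155.126° → +107.113°, shortest Δλ = -97.761° (west) — crosses 180°.
Total crossings: 4.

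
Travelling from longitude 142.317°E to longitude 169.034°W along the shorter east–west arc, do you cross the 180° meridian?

Yes

Naïve |-169.034 − 142.317| = 311.351° > 180°, so the shorter arc goes the other way round — across 180°.
Signed shortest Δλ = ((-169.034 − 142.317 + 180) mod 360) − 180 = 48.649°.
Going east by 48.649° from +142.317° passes through 180° before reaching -169.034°.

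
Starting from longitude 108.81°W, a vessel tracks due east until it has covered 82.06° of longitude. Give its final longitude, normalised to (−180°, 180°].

Start at -108.81°; shift +82.06° → -26.75°.
-26.75° already lies in (−180°, 180°].

26.75°W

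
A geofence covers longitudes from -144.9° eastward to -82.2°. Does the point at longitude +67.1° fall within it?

Band width going east from -144.9° to -82.2°: ((-82.2 − -144.9) mod 360) = 62.7°.
Offset of +67.1° east of the west edge: ((67.1 − -144.9) mod 360) = 212.0°.
212.0° > 62.7° ⇒ outside.

No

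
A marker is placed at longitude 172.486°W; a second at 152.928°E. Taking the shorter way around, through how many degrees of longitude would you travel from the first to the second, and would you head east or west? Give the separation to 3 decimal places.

Raw difference: 152.928 − -172.486 = 325.414°.
Normalise into (−180°, 180°]: 325.414° − 360° = -34.586°.
Negative ⇒ the second point lies to the west; separation 34.586°.

34.586° west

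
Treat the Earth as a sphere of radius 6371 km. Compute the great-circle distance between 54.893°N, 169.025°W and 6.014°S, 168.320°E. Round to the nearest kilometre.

7090 km

Δλ = 168.320 − -169.025 = 337.345°; wrapped into (−180°, 180°]: -22.655°.
Δφ = -6.014 − 54.893 = -60.907°.
a = sin²(Δφ/2) + cos φ₁ · cos φ₂ · sin²(Δλ/2) = 0.278951.
c = 2·atan2(√a, √(1−a)) = 1.11286 rad → d = 6371·c ≈ 7090.03 km.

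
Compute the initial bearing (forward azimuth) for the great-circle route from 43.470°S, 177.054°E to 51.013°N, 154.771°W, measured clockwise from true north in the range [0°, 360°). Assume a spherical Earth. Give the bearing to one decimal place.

Δλ = -154.771 − 177.054 = -331.825°; wrapped into (−180°, 180°]: 28.175°.
θ = atan2( sin Δλ · cos φ₂ , cos φ₁ · sin φ₂ − sin φ₁ · cos φ₂ · cos Δλ )
  = atan2(0.29706, 0.94565) = 17.439° → normalised to [0°, 360°): 17.439°.

17.4°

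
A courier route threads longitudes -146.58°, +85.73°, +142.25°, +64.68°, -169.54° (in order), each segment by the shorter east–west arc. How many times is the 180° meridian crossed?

2

Leg 1: -146.58° → +85.73°, shortest Δλ = -127.69° (west) — crosses 180°.
Leg 2: +85.73° → +142.25°, shortest Δλ = 56.52° (east) — does not cross 180°.
Leg 3: +142.25° → +64.68°, shortest Δλ = -77.57° (west) — does not cross 180°.
Leg 4: +64.68° → -169.54°, shortest Δλ = 125.78° (east) — crosses 180°.
Total crossings: 2.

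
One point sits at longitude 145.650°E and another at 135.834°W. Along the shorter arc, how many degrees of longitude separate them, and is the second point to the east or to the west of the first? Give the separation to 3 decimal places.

78.516° east

Raw difference: -135.834 − 145.650 = -281.484°.
Normalise into (−180°, 180°]: -281.484° + 360° = 78.516°.
Positive ⇒ the second point lies to the east; separation 78.516°.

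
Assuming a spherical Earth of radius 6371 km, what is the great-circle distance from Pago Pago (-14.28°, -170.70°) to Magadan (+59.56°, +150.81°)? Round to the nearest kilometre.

8909 km

Δλ = 150.81 − -170.70 = 321.51°; wrapped into (−180°, 180°]: -38.49°.
Δφ = 59.56 − -14.28 = 73.84°.
a = sin²(Δφ/2) + cos φ₁ · cos φ₂ · sin²(Δλ/2) = 0.414181.
c = 2·atan2(√a, √(1−a)) = 1.39830 rad → d = 6371·c ≈ 8908.59 km.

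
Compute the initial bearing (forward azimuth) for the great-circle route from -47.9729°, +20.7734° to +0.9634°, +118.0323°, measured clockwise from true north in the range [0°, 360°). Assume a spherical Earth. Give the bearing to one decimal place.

94.8°

Δλ = 118.0323 − 20.7734 = 97.2589°.
θ = atan2( sin Δλ · cos φ₂ , cos φ₁ · sin φ₂ − sin φ₁ · cos φ₂ · cos Δλ )
  = atan2(0.99185, -0.08259) = 94.760° → normalised to [0°, 360°): 94.760°.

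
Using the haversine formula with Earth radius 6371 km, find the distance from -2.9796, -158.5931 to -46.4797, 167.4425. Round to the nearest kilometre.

Δλ = 167.4425 − -158.5931 = 326.0356°; wrapped into (−180°, 180°]: -33.9644°.
Δφ = -46.4797 − -2.9796 = -43.5001°.
a = sin²(Δφ/2) + cos φ₁ · cos φ₂ · sin²(Δλ/2) = 0.195978.
c = 2·atan2(√a, √(1−a)) = 0.91720 rad → d = 6371·c ≈ 5843.49 km.

5843 km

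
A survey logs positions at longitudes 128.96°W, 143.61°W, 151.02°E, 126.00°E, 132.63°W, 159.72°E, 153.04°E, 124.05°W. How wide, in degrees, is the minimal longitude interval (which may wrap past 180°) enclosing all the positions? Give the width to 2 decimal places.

109.95°

Sort the longitudes: -143.61°, -132.63°, -128.96°, -124.05°, +126.00°, +151.02°, +153.04°, +159.72°.
Eastward gaps between consecutive values (wrapping around): 10.98°, 3.67°, 4.91°, 250.05°, 25.02°, 2.02°, 6.68°, 56.67°.
Largest gap = 250.05° ⇒ minimal covering band is its complement: 360° − 250.05° = 109.95°.
Band runs from +126.00° eastward to -124.05°, crossing the antimeridian.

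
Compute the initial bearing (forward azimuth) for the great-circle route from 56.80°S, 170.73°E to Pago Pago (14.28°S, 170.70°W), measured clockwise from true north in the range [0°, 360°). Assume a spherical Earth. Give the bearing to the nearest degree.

26°

Δλ = -170.70 − 170.73 = -341.43°; wrapped into (−180°, 180°]: 18.57°.
θ = atan2( sin Δλ · cos φ₂ , cos φ₁ · sin φ₂ − sin φ₁ · cos φ₂ · cos Δλ )
  = atan2(0.30862, 0.63363) = 25.969° → normalised to [0°, 360°): 25.969°.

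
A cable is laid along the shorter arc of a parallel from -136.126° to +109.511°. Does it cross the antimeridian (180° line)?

Naïve |109.511 − -136.126| = 245.637° > 180°, so the shorter arc goes the other way round — across 180°.
Signed shortest Δλ = ((109.511 − -136.126 + 180) mod 360) − 180 = -114.363°.
Going west by 114.363° from -136.126° passes through 180° before reaching +109.511°.

Yes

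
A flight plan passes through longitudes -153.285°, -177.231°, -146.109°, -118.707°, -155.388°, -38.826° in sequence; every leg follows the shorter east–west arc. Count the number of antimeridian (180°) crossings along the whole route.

Leg 1: -153.285° → -177.231°, shortest Δλ = -23.946° (west) — does not cross 180°.
Leg 2: -177.231° → -146.109°, shortest Δλ = 31.122° (east) — does not cross 180°.
Leg 3: -146.109° → -118.707°, shortest Δλ = 27.402° (east) — does not cross 180°.
Leg 4: -118.707° → -155.388°, shortest Δλ = -36.681° (west) — does not cross 180°.
Leg 5: -155.388° → -38.826°, shortest Δλ = 116.562° (east) — does not cross 180°.
Total crossings: 0.

0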